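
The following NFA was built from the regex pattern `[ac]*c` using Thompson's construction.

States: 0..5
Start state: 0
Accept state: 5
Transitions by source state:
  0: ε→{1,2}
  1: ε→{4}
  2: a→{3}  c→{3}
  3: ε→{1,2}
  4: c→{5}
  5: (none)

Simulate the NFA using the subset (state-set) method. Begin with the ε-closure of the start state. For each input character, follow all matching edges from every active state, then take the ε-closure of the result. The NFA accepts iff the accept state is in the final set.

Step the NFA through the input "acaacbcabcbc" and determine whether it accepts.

initial (ε-close {0}): {0,1,2,4}
'a' @ 1: {1,2,3,4}
'c' @ 2: {1,2,3,4,5}  (accept∈set)
'a' @ 3: {1,2,3,4}
'a' @ 4: {1,2,3,4}
'c' @ 5: {1,2,3,4,5}  (accept∈set)
'b' @ 6: {}  — dead — no transitions
rest 'cabcbc' ignored (set empty)
final: {}; accept 5 not in set

Answer: REJECT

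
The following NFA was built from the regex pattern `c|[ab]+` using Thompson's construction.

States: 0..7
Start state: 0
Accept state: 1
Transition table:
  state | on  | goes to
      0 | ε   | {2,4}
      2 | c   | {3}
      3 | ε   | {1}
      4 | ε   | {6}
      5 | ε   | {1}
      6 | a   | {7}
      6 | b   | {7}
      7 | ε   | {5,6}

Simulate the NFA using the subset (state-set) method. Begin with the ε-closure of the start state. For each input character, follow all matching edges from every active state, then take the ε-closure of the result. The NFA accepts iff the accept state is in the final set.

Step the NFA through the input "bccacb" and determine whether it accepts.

S₀ = ε-closure({0}) = {0,2,4,6}
'b' @ 1: {1,5,6,7}  ✓accept
'c' @ 2: {}  — state set empty
rest 'cacb' ignored (set empty)
after full input: {}  (accept=1 not in)

Answer: REJECT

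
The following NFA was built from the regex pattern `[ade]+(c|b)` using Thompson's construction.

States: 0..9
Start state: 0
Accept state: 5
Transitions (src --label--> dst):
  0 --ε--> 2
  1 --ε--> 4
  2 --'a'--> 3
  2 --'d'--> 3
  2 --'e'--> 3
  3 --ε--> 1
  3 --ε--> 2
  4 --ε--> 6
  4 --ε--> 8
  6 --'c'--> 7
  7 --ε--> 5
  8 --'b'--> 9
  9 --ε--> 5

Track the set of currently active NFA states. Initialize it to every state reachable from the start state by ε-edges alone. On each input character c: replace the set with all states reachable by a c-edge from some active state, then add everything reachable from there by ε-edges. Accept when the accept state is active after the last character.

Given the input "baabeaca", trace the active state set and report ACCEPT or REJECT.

Answer: REJECT

Derivation:
start: ε-closure({0}) = {0,2}
'b' @ 1: {}  — no active states
rest 'aabeaca' ignored (set empty)
final: {}; accept 5 not in set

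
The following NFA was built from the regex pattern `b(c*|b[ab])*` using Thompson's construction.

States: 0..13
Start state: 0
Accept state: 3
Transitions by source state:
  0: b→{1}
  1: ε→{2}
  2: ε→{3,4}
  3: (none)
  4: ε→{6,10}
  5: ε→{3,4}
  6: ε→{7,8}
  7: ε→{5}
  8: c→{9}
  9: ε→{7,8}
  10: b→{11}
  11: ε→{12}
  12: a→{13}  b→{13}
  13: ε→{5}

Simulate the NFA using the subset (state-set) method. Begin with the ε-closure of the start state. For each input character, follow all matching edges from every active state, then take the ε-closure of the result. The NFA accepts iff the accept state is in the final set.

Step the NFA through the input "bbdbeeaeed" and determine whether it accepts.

Answer: REJECT

Trace:
start: ε-closure({0}) = {0}
'b' @ 1: {1,2,3,4,5,6,7,8,10}  [accepting]
'b' @ 2: {11,12}
'd' @ 3: {}  — no active states
rest 'beeaeed' ignored (set empty)
end set {} — state 3 not in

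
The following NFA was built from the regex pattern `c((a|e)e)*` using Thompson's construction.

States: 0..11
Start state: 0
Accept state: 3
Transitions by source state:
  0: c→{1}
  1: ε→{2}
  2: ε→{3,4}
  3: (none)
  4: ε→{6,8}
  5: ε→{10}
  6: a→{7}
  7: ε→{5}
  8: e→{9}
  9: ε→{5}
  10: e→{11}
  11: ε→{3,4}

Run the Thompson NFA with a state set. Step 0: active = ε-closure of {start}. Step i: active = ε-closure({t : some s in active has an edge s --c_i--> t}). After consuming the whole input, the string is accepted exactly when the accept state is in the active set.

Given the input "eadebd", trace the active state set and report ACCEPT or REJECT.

start: ε-closure({0}) = {0}
'e' @ 1: {}  — no active states
rest 'adebd' ignored (set empty)
end set {} — state 3 not in

Answer: REJECT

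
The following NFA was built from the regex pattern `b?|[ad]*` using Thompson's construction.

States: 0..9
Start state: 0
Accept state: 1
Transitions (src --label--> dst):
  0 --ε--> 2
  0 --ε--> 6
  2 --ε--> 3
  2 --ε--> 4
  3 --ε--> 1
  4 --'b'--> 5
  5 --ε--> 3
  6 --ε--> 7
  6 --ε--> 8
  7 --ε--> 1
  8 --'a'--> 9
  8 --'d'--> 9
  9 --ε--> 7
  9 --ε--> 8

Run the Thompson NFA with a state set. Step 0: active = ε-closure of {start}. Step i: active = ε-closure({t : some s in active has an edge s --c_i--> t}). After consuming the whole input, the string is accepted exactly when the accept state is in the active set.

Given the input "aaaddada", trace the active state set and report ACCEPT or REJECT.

Answer: ACCEPT

Derivation:
S₀ = ε-closure({0}) = {0,1,2,3,4,6,7,8}
'a' @ 1: {1,7,8,9}  ✓accept
'a' @ 2: {1,7,8,9}  ✓accept
'a' @ 3: {1,7,8,9}  ✓accept
'd' @ 4: {1,7,8,9}  ✓accept
'd' @ 5: {1,7,8,9}  ✓accept
'a' @ 6: {1,7,8,9}  ✓accept
'd' @ 7: {1,7,8,9}  ✓accept
'a' @ 8: {1,7,8,9}  ✓accept
end set {1,7,8,9} — state 1 in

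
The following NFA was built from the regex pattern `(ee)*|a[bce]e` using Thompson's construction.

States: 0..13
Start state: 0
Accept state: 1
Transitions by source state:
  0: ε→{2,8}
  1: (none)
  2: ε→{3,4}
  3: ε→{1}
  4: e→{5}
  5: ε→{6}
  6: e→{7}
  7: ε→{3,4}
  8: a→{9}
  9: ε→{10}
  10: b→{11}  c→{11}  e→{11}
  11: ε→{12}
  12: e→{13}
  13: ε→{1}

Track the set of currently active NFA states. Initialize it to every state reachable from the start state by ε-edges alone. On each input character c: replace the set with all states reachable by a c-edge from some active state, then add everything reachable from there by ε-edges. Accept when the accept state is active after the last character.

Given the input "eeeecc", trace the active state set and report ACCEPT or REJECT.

Answer: REJECT

Trace:
start: ε-closure({0}) = {0,1,2,3,4,8}
'e' @ 1: {5,6}
'e' @ 2: {1,3,4,7}  [accepting]
'e' @ 3: {5,6}
'e' @ 4: {1,3,4,7}  [accepting]
'c' @ 5: {}  — state set empty
rest 'c' ignored (set empty)
final: {}; accept 1 not in set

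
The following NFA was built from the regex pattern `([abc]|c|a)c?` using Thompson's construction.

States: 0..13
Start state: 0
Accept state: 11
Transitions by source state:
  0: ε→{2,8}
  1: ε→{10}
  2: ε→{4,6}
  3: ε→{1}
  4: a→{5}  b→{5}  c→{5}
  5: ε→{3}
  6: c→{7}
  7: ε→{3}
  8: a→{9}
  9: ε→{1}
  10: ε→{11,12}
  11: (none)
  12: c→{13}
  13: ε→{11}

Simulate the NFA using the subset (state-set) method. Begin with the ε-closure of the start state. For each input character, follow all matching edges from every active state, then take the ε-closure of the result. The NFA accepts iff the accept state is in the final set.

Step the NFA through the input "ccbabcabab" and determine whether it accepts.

Answer: REJECT

Trace:
start: ε-closure({0}) = {0,2,4,6,8}
'c' @ 1: {1,3,5,7,10,11,12}  ✓accept
'c' @ 2: {11,13}  ✓accept
'b' @ 3: {}  — no active states
rest 'abcabab' ignored (set empty)
after full input: {}  (accept=11 not in)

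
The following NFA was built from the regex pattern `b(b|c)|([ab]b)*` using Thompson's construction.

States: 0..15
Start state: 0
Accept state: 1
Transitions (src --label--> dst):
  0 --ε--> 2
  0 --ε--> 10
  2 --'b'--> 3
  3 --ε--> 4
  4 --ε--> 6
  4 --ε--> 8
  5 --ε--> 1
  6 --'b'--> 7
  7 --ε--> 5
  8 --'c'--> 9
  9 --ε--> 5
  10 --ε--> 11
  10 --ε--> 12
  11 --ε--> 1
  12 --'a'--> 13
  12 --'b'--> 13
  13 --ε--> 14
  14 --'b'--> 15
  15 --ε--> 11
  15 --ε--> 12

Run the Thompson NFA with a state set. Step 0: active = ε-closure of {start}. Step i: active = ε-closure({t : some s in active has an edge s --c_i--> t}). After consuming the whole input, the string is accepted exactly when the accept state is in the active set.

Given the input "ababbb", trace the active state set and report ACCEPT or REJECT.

start: ε-closure({0}) = {0,1,2,10,11,12}
'a' @ 1: {13,14}
'b' @ 2: {1,11,12,15}  [accepting]
'a' @ 3: {13,14}
'b' @ 4: {1,11,12,15}  [accepting]
'b' @ 5: {13,14}
'b' @ 6: {1,11,12,15}  [accepting]
after full input: {1,11,12,15}  (accept=1 in)

Answer: ACCEPT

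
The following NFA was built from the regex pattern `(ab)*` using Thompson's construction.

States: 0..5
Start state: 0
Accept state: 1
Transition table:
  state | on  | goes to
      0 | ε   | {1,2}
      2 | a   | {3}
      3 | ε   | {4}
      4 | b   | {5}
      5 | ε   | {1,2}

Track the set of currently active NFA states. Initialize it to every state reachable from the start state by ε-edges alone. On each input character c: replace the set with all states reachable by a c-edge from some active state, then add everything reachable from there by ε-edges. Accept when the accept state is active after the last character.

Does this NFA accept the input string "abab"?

Answer: ACCEPT

Steps:
initial (ε-close {0}): {0,1,2}
'a' @ 1: {3,4}
'b' @ 2: {1,2,5}  ✓accept
'a' @ 3: {3,4}
'b' @ 4: {1,2,5}  ✓accept
after full input: {1,2,5}  (accept=1 in)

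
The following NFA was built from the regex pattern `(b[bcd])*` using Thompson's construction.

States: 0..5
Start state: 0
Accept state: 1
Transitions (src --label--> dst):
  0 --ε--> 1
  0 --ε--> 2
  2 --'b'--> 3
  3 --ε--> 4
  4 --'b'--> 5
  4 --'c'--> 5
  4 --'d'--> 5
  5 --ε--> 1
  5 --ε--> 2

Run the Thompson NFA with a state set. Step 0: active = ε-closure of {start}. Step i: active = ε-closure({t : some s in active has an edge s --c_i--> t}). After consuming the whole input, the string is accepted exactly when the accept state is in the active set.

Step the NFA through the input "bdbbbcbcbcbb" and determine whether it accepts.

Answer: ACCEPT

Trace:
initial (ε-close {0}): {0,1,2}
'b' @ 1: {3,4}
'd' @ 2: {1,2,5}  ✓accept
'b' @ 3: {3,4}
'b' @ 4: {1,2,5}  ✓accept
'b' @ 5: {3,4}
'c' @ 6: {1,2,5}  ✓accept
'b' @ 7: {3,4}
'c' @ 8: {1,2,5}  ✓accept
'b' @ 9: {3,4}
'c' @ 10: {1,2,5}  ✓accept
'b' @ 11: {3,4}
'b' @ 12: {1,2,5}  ✓accept
after full input: {1,2,5}  (accept=1 in)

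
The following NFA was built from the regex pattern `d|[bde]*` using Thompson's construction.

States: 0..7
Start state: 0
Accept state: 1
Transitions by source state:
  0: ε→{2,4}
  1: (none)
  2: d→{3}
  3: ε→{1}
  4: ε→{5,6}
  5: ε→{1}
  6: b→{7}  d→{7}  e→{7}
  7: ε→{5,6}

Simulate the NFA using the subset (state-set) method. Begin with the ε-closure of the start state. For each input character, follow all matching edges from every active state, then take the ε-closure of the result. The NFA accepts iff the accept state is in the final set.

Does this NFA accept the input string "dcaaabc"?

start: ε-closure({0}) = {0,1,2,4,5,6}
'd' @ 1: {1,3,5,6,7}  (accept∈set)
'c' @ 2: {}  — dead — no transitions
rest 'aaabc' ignored (set empty)
final: {}; accept 1 not in set

Answer: REJECT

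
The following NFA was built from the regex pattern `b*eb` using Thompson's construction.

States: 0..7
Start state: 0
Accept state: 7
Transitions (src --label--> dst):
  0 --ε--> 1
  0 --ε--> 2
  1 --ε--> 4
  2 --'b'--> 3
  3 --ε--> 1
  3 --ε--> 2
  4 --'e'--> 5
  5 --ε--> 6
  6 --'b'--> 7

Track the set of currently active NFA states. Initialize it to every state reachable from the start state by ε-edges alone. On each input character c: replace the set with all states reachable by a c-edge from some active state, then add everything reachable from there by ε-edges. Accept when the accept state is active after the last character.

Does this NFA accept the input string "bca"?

Answer: REJECT

Trace:
initial (ε-close {0}): {0,1,2,4}
'b' @ 1: {1,2,3,4}
'c' @ 2: {}  — state set empty
rest 'a' ignored (set empty)
after full input: {}  (accept=7 not in)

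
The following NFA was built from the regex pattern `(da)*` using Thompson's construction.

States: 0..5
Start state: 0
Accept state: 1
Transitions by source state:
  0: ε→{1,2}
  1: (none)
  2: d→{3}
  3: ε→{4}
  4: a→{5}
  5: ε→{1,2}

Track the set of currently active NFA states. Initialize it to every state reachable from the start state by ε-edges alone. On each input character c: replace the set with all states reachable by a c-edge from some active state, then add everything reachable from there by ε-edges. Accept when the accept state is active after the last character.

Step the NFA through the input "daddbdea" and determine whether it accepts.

Answer: REJECT

Trace:
start: ε-closure({0}) = {0,1,2}
'd' @ 1: {3,4}
'a' @ 2: {1,2,5}  ✓accept
'd' @ 3: {3,4}
'd' @ 4: {}  — dead — no transitions
rest 'bdea' ignored (set empty)
end set {} — state 1 not in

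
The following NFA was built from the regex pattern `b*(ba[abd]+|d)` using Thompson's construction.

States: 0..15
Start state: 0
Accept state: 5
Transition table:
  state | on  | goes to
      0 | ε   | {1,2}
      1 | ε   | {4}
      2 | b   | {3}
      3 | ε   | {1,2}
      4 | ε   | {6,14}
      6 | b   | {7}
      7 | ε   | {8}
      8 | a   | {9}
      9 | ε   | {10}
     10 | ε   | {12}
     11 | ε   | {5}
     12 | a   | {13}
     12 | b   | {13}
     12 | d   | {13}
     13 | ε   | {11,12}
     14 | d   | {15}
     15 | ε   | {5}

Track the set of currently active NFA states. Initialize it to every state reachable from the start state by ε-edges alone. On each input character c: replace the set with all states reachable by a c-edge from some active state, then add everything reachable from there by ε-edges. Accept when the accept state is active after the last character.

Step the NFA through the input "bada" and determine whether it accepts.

Answer: ACCEPT

Trace:
initial (ε-close {0}): {0,1,2,4,6,14}
'b' @ 1: {1,2,3,4,6,7,8,14}
'a' @ 2: {9,10,12}
'd' @ 3: {5,11,12,13}  ✓accept
'a' @ 4: {5,11,12,13}  ✓accept
final: {5,11,12,13}; accept 5 in set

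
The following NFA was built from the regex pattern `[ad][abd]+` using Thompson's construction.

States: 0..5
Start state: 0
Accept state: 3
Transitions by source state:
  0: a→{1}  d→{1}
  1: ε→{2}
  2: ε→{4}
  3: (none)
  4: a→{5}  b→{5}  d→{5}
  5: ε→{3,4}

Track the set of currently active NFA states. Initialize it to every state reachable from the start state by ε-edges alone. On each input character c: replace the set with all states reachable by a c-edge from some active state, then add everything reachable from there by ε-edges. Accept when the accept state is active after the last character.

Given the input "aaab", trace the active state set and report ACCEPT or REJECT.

start: ε-closure({0}) = {0}
'a' @ 1: {1,2,4}
'a' @ 2: {3,4,5}  ✓accept
'a' @ 3: {3,4,5}  ✓accept
'b' @ 4: {3,4,5}  ✓accept
after full input: {3,4,5}  (accept=3 in)

Answer: ACCEPT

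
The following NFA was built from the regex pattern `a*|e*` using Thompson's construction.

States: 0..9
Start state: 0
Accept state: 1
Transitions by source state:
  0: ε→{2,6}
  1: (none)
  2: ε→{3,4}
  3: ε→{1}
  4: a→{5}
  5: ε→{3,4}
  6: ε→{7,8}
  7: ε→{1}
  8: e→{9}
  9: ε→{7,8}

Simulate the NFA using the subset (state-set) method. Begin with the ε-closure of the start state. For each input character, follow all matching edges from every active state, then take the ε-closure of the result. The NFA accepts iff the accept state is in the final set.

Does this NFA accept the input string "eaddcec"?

S₀ = ε-closure({0}) = {0,1,2,3,4,6,7,8}
'e' @ 1: {1,7,8,9}  (accept∈set)
'a' @ 2: {}  — no active states
rest 'ddcec' ignored (set empty)
after full input: {}  (accept=1 not in)

Answer: REJECT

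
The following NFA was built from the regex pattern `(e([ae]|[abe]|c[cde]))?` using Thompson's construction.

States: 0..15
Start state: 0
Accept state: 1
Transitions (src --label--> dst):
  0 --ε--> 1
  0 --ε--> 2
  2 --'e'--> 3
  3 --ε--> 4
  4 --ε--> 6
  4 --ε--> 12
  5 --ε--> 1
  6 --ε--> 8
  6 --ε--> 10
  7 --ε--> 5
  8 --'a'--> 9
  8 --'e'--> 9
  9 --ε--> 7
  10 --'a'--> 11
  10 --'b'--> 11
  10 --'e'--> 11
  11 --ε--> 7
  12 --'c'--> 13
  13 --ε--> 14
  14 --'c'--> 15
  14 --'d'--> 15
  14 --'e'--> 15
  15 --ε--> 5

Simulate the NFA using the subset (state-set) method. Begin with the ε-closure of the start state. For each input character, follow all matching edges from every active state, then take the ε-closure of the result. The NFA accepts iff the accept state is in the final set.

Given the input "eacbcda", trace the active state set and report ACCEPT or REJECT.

Answer: REJECT

Steps:
start: ε-closure({0}) = {0,1,2}
'e' @ 1: {3,4,6,8,10,12}
'a' @ 2: {1,5,7,9,11}  [accepting]
'c' @ 3: {}  — no active states
rest 'bcda' ignored (set empty)
final: {}; accept 1 not in set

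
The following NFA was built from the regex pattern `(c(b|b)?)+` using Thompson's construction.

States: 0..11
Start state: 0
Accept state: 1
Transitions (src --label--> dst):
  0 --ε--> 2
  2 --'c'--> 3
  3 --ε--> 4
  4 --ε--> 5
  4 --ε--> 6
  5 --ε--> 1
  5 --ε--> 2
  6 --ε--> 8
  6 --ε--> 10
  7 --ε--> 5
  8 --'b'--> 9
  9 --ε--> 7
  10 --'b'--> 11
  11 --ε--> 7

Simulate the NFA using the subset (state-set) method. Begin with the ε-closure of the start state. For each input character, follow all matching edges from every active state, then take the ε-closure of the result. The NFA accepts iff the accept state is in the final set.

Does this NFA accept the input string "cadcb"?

S₀ = ε-closure({0}) = {0,2}
'c' @ 1: {1,2,3,4,5,6,8,10}  ✓accept
'a' @ 2: {}  — no active states
rest 'dcb' ignored (set empty)
end set {} — state 1 not in

Answer: REJECT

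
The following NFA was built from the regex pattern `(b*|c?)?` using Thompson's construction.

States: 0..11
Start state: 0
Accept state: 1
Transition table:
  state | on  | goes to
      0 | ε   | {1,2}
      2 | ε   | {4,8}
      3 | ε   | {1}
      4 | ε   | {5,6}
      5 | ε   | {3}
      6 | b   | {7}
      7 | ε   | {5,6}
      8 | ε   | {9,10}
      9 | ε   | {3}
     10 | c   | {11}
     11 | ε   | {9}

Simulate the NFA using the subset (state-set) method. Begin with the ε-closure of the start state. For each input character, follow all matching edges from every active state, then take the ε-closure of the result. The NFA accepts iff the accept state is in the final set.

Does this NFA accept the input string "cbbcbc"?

Answer: REJECT

Steps:
initial (ε-close {0}): {0,1,2,3,4,5,6,8,9,10}
'c' @ 1: {1,3,9,11}  [accepting]
'b' @ 2: {}  — no active states
rest 'bcbc' ignored (set empty)
after full input: {}  (accept=1 not in)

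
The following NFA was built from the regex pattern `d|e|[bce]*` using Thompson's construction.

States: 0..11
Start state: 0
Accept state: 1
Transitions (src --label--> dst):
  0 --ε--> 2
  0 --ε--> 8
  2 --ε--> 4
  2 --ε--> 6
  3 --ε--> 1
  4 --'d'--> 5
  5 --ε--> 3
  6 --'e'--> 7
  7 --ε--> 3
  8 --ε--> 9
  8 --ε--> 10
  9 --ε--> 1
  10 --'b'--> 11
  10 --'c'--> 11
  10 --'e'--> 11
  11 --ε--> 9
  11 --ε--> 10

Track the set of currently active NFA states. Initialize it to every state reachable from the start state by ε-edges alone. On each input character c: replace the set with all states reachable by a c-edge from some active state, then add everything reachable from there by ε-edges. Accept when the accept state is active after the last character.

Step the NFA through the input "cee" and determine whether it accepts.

Answer: ACCEPT

Trace:
S₀ = ε-closure({0}) = {0,1,2,4,6,8,9,10}
'c' @ 1: {1,9,10,11}  [accepting]
'e' @ 2: {1,9,10,11}  [accepting]
'e' @ 3: {1,9,10,11}  [accepting]
end set {1,9,10,11} — state 1 in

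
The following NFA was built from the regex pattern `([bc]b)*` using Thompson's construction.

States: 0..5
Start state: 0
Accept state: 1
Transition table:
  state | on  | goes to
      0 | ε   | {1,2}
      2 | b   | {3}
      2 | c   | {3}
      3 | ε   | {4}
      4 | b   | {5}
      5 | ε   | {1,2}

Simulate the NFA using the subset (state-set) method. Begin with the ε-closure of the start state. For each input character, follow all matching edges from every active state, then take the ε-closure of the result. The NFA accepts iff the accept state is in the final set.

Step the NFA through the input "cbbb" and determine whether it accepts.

S₀ = ε-closure({0}) = {0,1,2}
'c' @ 1: {3,4}
'b' @ 2: {1,2,5}  [accepting]
'b' @ 3: {3,4}
'b' @ 4: {1,2,5}  [accepting]
after full input: {1,2,5}  (accept=1 in)

Answer: ACCEPT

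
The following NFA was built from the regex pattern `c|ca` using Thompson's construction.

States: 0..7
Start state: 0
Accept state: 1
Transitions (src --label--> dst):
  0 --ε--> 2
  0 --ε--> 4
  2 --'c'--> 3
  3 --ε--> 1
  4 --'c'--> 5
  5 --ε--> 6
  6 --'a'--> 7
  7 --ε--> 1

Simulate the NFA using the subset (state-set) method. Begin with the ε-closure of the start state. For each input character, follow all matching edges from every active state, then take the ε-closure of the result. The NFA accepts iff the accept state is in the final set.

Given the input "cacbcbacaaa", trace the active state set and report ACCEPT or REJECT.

Answer: REJECT

Trace:
initial (ε-close {0}): {0,2,4}
'c' @ 1: {1,3,5,6}  [accepting]
'a' @ 2: {1,7}  [accepting]
'c' @ 3: {}  — no active states
rest 'bcbacaaa' ignored (set empty)
end set {} — state 1 not in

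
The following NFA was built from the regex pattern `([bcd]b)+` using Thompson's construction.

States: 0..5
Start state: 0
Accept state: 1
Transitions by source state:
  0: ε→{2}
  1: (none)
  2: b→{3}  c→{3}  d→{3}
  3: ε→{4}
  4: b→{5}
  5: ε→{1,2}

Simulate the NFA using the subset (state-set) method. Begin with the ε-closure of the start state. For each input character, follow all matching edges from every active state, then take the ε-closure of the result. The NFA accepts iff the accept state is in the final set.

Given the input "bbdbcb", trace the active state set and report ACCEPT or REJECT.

initial (ε-close {0}): {0,2}
'b' @ 1: {3,4}
'b' @ 2: {1,2,5}  (accept∈set)
'd' @ 3: {3,4}
'b' @ 4: {1,2,5}  (accept∈set)
'c' @ 5: {3,4}
'b' @ 6: {1,2,5}  (accept∈set)
final: {1,2,5}; accept 1 in set

Answer: ACCEPT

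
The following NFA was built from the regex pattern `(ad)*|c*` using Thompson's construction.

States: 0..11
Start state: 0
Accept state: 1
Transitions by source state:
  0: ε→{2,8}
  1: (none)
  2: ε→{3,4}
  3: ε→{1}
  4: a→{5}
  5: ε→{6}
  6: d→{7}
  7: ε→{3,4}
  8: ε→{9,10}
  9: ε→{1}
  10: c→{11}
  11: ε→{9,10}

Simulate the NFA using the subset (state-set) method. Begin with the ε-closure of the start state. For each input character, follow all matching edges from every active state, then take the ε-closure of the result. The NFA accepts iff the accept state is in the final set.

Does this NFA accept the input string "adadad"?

Answer: ACCEPT

Trace:
initial (ε-close {0}): {0,1,2,3,4,8,9,10}
'a' @ 1: {5,6}
'd' @ 2: {1,3,4,7}  ✓accept
'a' @ 3: {5,6}
'd' @ 4: {1,3,4,7}  ✓accept
'a' @ 5: {5,6}
'd' @ 6: {1,3,4,7}  ✓accept
after full input: {1,3,4,7}  (accept=1 in)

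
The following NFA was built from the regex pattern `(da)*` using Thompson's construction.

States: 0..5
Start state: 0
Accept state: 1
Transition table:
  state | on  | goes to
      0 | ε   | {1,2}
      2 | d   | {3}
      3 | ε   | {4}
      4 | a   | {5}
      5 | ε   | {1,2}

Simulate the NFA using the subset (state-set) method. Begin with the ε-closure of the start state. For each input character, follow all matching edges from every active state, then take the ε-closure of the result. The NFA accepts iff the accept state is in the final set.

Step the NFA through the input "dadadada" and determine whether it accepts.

Answer: ACCEPT

Steps:
S₀ = ε-closure({0}) = {0,1,2}
'd' @ 1: {3,4}
'a' @ 2: {1,2,5}  ✓accept
'd' @ 3: {3,4}
'a' @ 4: {1,2,5}  ✓accept
'd' @ 5: {3,4}
'a' @ 6: {1,2,5}  ✓accept
'd' @ 7: {3,4}
'a' @ 8: {1,2,5}  ✓accept
end set {1,2,5} — state 1 in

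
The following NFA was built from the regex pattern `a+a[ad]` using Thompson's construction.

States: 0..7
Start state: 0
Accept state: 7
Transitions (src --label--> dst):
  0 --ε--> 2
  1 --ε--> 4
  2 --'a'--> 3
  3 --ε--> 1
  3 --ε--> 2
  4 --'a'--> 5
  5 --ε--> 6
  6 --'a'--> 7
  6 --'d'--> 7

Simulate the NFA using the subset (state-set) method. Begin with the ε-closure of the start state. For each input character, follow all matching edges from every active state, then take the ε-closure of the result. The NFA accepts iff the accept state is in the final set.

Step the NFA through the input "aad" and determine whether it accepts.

S₀ = ε-closure({0}) = {0,2}
'a' @ 1: {1,2,3,4}
'a' @ 2: {1,2,3,4,5,6}
'd' @ 3: {7}  ✓accept
final: {7}; accept 7 in set

Answer: ACCEPT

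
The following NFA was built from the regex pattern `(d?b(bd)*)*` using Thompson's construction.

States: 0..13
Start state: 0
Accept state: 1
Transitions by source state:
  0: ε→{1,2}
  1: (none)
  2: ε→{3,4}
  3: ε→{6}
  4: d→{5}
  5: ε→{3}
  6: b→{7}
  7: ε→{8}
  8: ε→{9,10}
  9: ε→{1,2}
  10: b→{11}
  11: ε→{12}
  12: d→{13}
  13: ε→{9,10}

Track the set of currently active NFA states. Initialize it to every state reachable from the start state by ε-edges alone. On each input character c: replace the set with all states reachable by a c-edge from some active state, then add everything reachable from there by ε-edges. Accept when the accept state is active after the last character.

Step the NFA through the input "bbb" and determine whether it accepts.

Answer: ACCEPT

Trace:
start: ε-closure({0}) = {0,1,2,3,4,6}
'b' @ 1: {1,2,3,4,6,7,8,9,10}  ✓accept
'b' @ 2: {1,2,3,4,6,7,8,9,10,11,12}  ✓accept
'b' @ 3: {1,2,3,4,6,7,8,9,10,11,12}  ✓accept
after full input: {1,2,3,4,6,7,8,9,10,11,12}  (accept=1 in)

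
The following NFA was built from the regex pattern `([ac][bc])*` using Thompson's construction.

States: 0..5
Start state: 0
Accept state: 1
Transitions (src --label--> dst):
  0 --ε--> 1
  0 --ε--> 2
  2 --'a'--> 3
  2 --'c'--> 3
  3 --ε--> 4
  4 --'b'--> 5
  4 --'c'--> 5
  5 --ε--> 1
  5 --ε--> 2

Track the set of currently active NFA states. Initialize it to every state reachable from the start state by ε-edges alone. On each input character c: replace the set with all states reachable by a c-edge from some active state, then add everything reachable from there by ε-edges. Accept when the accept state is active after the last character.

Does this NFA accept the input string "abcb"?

Answer: ACCEPT

Steps:
start: ε-closure({0}) = {0,1,2}
'a' @ 1: {3,4}
'b' @ 2: {1,2,5}  (accept∈set)
'c' @ 3: {3,4}
'b' @ 4: {1,2,5}  (accept∈set)
final: {1,2,5}; accept 1 in set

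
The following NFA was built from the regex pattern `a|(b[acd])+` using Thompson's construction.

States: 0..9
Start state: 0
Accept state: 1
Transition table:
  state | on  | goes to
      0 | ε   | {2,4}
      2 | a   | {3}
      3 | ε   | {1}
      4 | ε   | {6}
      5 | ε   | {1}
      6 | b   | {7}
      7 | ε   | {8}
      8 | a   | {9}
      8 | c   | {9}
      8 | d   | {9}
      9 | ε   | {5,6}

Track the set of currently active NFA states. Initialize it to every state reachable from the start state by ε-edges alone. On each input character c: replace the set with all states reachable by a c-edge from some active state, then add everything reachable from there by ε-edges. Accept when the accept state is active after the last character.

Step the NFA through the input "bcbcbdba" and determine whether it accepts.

initial (ε-close {0}): {0,2,4,6}
'b' @ 1: {7,8}
'c' @ 2: {1,5,6,9}  ✓accept
'b' @ 3: {7,8}
'c' @ 4: {1,5,6,9}  ✓accept
'b' @ 5: {7,8}
'd' @ 6: {1,5,6,9}  ✓accept
'b' @ 7: {7,8}
'a' @ 8: {1,5,6,9}  ✓accept
final: {1,5,6,9}; accept 1 in set

Answer: ACCEPT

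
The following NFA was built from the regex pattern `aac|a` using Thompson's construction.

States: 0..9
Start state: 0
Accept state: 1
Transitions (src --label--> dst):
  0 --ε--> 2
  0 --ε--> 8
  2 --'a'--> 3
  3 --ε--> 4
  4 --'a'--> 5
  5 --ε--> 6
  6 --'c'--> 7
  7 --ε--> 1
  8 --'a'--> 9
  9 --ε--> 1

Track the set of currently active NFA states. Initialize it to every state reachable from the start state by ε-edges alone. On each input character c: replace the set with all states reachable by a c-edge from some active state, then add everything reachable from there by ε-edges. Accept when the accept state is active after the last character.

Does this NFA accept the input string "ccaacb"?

Answer: REJECT

Steps:
start: ε-closure({0}) = {0,2,8}
'c' @ 1: {}  — state set empty
rest 'caacb' ignored (set empty)
after full input: {}  (accept=1 not in)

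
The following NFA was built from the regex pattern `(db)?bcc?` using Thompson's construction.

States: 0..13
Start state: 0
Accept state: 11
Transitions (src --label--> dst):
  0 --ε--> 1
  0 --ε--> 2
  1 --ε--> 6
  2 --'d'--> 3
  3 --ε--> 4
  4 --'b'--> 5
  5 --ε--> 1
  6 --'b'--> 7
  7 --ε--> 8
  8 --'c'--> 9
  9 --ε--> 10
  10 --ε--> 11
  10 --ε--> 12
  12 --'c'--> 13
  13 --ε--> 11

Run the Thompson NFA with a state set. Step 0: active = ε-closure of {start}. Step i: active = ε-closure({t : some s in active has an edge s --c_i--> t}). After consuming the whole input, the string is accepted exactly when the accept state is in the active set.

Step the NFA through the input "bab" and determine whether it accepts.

Answer: REJECT

Steps:
start: ε-closure({0}) = {0,1,2,6}
'b' @ 1: {7,8}
'a' @ 2: {}  — dead — no transitions
rest 'b' ignored (set empty)
end set {} — state 11 not in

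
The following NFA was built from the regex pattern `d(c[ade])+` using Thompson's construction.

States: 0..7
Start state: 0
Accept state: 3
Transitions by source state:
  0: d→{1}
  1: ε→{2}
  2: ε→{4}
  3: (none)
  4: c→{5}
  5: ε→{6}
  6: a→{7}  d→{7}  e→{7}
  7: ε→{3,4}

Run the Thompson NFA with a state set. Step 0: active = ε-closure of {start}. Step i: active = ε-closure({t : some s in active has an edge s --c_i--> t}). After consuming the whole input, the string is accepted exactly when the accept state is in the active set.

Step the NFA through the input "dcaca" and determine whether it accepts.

start: ε-closure({0}) = {0}
'd' @ 1: {1,2,4}
'c' @ 2: {5,6}
'a' @ 3: {3,4,7}  ✓accept
'c' @ 4: {5,6}
'a' @ 5: {3,4,7}  ✓accept
after full input: {3,4,7}  (accept=3 in)

Answer: ACCEPT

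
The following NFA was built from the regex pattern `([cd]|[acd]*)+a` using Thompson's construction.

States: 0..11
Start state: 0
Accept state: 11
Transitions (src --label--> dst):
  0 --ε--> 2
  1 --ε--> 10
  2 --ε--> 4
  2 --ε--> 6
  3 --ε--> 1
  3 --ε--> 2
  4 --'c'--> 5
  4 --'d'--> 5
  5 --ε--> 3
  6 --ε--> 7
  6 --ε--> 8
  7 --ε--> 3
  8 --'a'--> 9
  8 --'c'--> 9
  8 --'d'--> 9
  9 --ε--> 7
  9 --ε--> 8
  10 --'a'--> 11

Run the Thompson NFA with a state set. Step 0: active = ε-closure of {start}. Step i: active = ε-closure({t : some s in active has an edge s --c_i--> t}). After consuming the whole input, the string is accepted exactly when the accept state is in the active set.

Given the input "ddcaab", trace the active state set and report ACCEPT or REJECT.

Answer: REJECT

Steps:
start: ε-closure({0}) = {0,1,2,3,4,6,7,8,10}
'd' @ 1: {1,2,3,4,5,6,7,8,9,10}
'd' @ 2: {1,2,3,4,5,6,7,8,9,10}
'c' @ 3: {1,2,3,4,5,6,7,8,9,10}
'a' @ 4: {1,2,3,4,6,7,8,9,10,11}  (accept∈set)
'a' @ 5: {1,2,3,4,6,7,8,9,10,11}  (accept∈set)
'b' @ 6: {}  — no active states
end set {} — state 11 not in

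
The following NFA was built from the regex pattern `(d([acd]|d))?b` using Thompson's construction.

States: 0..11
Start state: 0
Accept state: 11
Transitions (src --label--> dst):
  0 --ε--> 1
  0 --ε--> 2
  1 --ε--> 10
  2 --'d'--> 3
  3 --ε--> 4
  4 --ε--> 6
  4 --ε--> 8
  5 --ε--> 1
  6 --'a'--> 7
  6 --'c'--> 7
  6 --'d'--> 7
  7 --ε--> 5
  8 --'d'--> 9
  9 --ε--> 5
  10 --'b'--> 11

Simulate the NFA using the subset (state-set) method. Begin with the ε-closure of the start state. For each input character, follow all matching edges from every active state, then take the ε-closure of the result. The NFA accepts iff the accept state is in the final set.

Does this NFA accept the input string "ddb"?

Answer: ACCEPT

Derivation:
initial (ε-close {0}): {0,1,2,10}
'd' @ 1: {3,4,6,8}
'd' @ 2: {1,5,7,9,10}
'b' @ 3: {11}  (accept∈set)
end set {11} — state 11 in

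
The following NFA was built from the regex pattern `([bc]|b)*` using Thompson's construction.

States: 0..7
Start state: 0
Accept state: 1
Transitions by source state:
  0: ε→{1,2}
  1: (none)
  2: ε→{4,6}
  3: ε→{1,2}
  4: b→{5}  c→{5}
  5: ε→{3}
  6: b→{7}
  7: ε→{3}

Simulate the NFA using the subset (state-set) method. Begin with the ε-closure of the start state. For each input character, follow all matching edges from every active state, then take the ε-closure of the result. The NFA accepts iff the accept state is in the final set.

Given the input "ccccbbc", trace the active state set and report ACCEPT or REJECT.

initial (ε-close {0}): {0,1,2,4,6}
'c' @ 1: {1,2,3,4,5,6}  (accept∈set)
'c' @ 2: {1,2,3,4,5,6}  (accept∈set)
'c' @ 3: {1,2,3,4,5,6}  (accept∈set)
'c' @ 4: {1,2,3,4,5,6}  (accept∈set)
'b' @ 5: {1,2,3,4,5,6,7}  (accept∈set)
'b' @ 6: {1,2,3,4,5,6,7}  (accept∈set)
'c' @ 7: {1,2,3,4,5,6}  (accept∈set)
final: {1,2,3,4,5,6}; accept 1 in set

Answer: ACCEPT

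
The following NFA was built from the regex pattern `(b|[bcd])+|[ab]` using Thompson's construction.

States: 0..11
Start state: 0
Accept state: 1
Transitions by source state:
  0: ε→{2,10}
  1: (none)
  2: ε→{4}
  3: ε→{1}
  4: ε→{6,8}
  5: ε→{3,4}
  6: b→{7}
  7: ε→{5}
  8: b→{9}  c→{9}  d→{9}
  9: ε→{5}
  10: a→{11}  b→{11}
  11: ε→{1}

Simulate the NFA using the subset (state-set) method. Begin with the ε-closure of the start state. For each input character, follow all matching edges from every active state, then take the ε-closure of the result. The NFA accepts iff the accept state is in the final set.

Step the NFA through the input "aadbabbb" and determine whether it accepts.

initial (ε-close {0}): {0,2,4,6,8,10}
'a' @ 1: {1,11}  (accept∈set)
'a' @ 2: {}  — no active states
rest 'dbabbb' ignored (set empty)
after full input: {}  (accept=1 not in)

Answer: REJECT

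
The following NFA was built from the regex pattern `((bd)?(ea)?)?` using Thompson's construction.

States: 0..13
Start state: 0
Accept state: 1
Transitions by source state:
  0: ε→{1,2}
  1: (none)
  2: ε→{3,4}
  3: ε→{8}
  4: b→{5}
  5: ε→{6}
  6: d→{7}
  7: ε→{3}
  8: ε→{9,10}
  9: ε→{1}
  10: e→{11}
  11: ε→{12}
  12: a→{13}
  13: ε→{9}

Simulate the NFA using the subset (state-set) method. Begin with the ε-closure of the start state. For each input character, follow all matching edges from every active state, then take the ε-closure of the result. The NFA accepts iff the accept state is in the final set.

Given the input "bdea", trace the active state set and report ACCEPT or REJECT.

Answer: ACCEPT

Steps:
start: ε-closure({0}) = {0,1,2,3,4,8,9,10}
'b' @ 1: {5,6}
'd' @ 2: {1,3,7,8,9,10}  ✓accept
'e' @ 3: {11,12}
'a' @ 4: {1,9,13}  ✓accept
after full input: {1,9,13}  (accept=1 in)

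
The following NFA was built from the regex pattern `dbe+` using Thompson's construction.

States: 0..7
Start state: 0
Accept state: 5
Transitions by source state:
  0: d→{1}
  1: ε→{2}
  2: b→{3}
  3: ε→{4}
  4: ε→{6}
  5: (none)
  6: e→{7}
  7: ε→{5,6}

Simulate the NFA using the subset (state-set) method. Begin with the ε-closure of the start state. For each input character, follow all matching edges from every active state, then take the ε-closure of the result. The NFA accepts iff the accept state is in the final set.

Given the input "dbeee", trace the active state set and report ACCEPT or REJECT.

Answer: ACCEPT

Steps:
initial (ε-close {0}): {0}
'd' @ 1: {1,2}
'b' @ 2: {3,4,6}
'e' @ 3: {5,6,7}  [accepting]
'e' @ 4: {5,6,7}  [accepting]
'e' @ 5: {5,6,7}  [accepting]
end set {5,6,7} — state 5 in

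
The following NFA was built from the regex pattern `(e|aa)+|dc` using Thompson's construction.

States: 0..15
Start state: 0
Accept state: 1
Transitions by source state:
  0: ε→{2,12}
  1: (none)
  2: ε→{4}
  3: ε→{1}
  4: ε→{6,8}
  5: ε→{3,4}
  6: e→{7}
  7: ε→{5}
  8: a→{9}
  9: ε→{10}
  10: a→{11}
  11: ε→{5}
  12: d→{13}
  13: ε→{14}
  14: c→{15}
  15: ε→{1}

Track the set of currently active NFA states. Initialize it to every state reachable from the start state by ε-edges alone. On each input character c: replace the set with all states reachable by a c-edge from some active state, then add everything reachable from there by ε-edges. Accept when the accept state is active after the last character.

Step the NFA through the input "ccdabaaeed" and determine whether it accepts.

start: ε-closure({0}) = {0,2,4,6,8,12}
'c' @ 1: {}  — no active states
rest 'cdabaaeed' ignored (set empty)
after full input: {}  (accept=1 not in)

Answer: REJECT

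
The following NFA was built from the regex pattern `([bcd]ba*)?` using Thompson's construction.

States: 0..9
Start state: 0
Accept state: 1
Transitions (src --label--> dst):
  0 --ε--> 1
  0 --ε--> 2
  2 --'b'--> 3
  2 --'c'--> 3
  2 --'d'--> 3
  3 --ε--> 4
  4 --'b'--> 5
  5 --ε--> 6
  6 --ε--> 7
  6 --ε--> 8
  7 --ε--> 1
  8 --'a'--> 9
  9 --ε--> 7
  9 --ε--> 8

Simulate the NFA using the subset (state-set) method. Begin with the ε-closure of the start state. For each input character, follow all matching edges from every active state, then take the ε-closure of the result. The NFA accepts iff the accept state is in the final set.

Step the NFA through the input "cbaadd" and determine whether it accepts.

Answer: REJECT

Derivation:
start: ε-closure({0}) = {0,1,2}
'c' @ 1: {3,4}
'b' @ 2: {1,5,6,7,8}  [accepting]
'a' @ 3: {1,7,8,9}  [accepting]
'a' @ 4: {1,7,8,9}  [accepting]
'd' @ 5: {}  — dead — no transitions
rest 'd' ignored (set empty)
end set {} — state 1 not in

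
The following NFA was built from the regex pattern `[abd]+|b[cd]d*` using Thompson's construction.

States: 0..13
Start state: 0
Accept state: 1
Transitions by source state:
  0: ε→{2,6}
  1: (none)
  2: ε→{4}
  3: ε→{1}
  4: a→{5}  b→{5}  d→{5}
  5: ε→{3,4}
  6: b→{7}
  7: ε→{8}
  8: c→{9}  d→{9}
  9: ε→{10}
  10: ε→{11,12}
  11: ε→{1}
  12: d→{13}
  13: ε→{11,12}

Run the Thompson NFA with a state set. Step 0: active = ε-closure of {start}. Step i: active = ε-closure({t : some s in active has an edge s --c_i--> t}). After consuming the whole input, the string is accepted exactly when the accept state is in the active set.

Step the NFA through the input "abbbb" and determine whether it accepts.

Answer: ACCEPT

Steps:
S₀ = ε-closure({0}) = {0,2,4,6}
'a' @ 1: {1,3,4,5}  [accepting]
'b' @ 2: {1,3,4,5}  [accepting]
'b' @ 3: {1,3,4,5}  [accepting]
'b' @ 4: {1,3,4,5}  [accepting]
'b' @ 5: {1,3,4,5}  [accepting]
after full input: {1,3,4,5}  (accept=1 in)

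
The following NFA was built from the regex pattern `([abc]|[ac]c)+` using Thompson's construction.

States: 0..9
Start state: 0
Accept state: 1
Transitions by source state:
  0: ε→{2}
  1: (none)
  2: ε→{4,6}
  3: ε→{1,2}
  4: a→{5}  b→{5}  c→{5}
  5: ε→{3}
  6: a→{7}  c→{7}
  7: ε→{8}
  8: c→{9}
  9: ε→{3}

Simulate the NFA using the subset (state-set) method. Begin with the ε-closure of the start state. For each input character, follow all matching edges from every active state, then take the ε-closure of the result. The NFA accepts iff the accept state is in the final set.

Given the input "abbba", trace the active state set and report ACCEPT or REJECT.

S₀ = ε-closure({0}) = {0,2,4,6}
'a' @ 1: {1,2,3,4,5,6,7,8}  [accepting]
'b' @ 2: {1,2,3,4,5,6}  [accepting]
'b' @ 3: {1,2,3,4,5,6}  [accepting]
'b' @ 4: {1,2,3,4,5,6}  [accepting]
'a' @ 5: {1,2,3,4,5,6,7,8}  [accepting]
after full input: {1,2,3,4,5,6,7,8}  (accept=1 in)

Answer: ACCEPT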